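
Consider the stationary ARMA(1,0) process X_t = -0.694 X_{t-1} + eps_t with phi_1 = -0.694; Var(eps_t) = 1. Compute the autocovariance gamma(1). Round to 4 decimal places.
\gamma(1) = -1.3388

Multiply the model equation by X_{t-k} and take expectations. With theta_0 = psi_0 = 1 and psi_j the MA(infinity) weights, this gives
  gamma(k) - sum_i phi_i gamma(k-i) = c_k,
  c_k = sigma^2 * sum_{j=k..q} theta_j psi_{j-k}   (c_k = 0 for k > q),
using gamma(-m) = gamma(m).
Pure AR (q = 0): c_0 = sigma^2 = 1, c_k = 0 for k >= 1.
Equations for k = 0 and k = 1 (AR order 1):
  gamma(0) = phi_1 gamma(1) + c_0
  gamma(1) = phi_1 gamma(0) + c_1
Substituting the second into the first: gamma(0) (1 - phi_1^2) = c_0 + phi_1 c_1, so
  gamma(0) = c_0 / (1 - phi_1^2) = 1 / (1 - (-0.694)^2) = 1 / 0.518364 = 1.929146.
  gamma(1) = phi_1 gamma(0) = (-0.694)(1.929146) = -1.338828.
Therefore gamma(1) = -1.3388 (to 4 decimal places).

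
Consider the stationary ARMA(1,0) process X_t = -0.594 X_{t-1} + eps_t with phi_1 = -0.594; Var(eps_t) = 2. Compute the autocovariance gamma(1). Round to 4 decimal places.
\gamma(1) = -1.8357

Multiply the model equation by X_{t-k} and take expectations. With theta_0 = psi_0 = 1 and psi_j the MA(infinity) weights, this gives
  gamma(k) - sum_i phi_i gamma(k-i) = c_k,
  c_k = sigma^2 * sum_{j=k..q} theta_j psi_{j-k}   (c_k = 0 for k > q),
using gamma(-m) = gamma(m).
Pure AR (q = 0): c_0 = sigma^2 = 2, c_k = 0 for k >= 1.
Equations for k = 0 and k = 1 (AR order 1):
  gamma(0) = phi_1 gamma(1) + c_0
  gamma(1) = phi_1 gamma(0) + c_1
Substituting the second into the first: gamma(0) (1 - phi_1^2) = c_0 + phi_1 c_1, so
  gamma(0) = c_0 / (1 - phi_1^2) = 2 / (1 - (-0.594)^2) = 2 / 0.647164 = 3.090407.
  gamma(1) = phi_1 gamma(0) = (-0.594)(3.090407) = -1.835702.
Therefore gamma(1) = -1.8357 (to 4 decimal places).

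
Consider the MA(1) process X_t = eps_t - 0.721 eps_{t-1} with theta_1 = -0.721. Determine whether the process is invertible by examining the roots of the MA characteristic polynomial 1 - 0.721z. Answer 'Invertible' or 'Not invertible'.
\text{Invertible}

The MA(q) characteristic polynomial is P(z) = 1 - 0.721z.
Invertibility requires all roots to lie outside the unit circle, i.e. |z| > 1 for every root.
This is linear in z: 1 + (-0.721) z = 0  =>  z = -1/(-0.721) = 1.386963,  |z| = 1.386963.
Moduli of all roots: 1.3870.
All moduli strictly greater than 1? Yes.
Verdict: Invertible.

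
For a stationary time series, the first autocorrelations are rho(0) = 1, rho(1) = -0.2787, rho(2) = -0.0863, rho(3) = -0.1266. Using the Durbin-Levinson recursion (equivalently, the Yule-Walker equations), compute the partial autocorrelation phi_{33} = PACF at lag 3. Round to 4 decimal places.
\phi_{33} = -0.2289

The PACF at lag k is phi_{kk}, the last component of the solution
to the Yule-Walker system G_k phi = r_k where
  (G_k)_{ij} = rho(|i - j|), (r_k)_i = rho(i), i,j = 1..k.
Equivalently, Durbin-Levinson gives phi_{kk} iteratively:
  phi_{11} = rho(1)
  phi_{kk} = [rho(k) - sum_{j=1..k-1} phi_{k-1,j} rho(k-j)]
            / [1 - sum_{j=1..k-1} phi_{k-1,j} rho(j)],
  phi_{k,j} = phi_{k-1,j} - phi_{kk} phi_{k-1,k-j},  j = 1..k-1.
Step k = 1:
  phi_11 = rho(1) = -0.2787.
Step k = 2:
  phi_22 = [rho(2) - phi_11 rho(1)] / [1 - phi_11 rho(1)] = [-0.0863 - (-0.2787)(-0.2787)] / [1 - (-0.2787)(-0.2787)]
         = -0.16397369 / 0.92232631 = -0.177783.
  Update: phi_21 = phi_11 - phi_22 phi_11 = -0.2787 - (-0.177783)(-0.2787) = -0.328248.
Step k = 3:
  phi_33 = [rho(3) - phi_21 rho(2) - phi_22 rho(1)] / [1 - phi_21 rho(1) - phi_22 rho(2)]
    numerator   = -0.1266 - (-0.328248)(-0.0863) - (-0.177783)(-0.2787) = -0.20447585
    denominator = 1 - (-0.328248)(-0.2787) - (-0.177783)(-0.0863) = 0.89317462
  phi_33 = -0.20447585 / 0.89317462 = -0.2289.
Therefore phi_{33} = -0.2289.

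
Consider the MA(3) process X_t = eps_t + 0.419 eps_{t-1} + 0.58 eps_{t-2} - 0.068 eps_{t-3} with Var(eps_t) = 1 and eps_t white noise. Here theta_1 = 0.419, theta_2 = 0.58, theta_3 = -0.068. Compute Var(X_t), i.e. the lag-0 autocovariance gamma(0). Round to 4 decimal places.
\gamma(0) = 1.5166

For an MA(q) process X_t = eps_t + sum_i theta_i eps_{t-i} with
Var(eps_t) = sigma^2, the variance is
  gamma(0) = sigma^2 * (1 + sum_i theta_i^2).
  sum_i theta_i^2 = (0.419)^2 + (0.58)^2 + (-0.068)^2 = 0.175561 + 0.3364 + 0.004624 = 0.516585.
  gamma(0) = 1 * (1 + 0.516585) = 1 * 1.516585 = 1.516585, which rounds to 1.5166.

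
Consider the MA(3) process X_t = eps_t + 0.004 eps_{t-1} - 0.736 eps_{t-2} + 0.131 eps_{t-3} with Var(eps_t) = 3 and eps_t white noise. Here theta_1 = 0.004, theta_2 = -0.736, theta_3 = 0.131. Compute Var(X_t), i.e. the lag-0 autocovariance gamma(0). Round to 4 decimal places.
\gamma(0) = 4.6766

For an MA(q) process X_t = eps_t + sum_i theta_i eps_{t-i} with
Var(eps_t) = sigma^2, the variance is
  gamma(0) = sigma^2 * (1 + sum_i theta_i^2).
  sum_i theta_i^2 = (0.004)^2 + (-0.736)^2 + (0.131)^2 = 0.000016 + 0.541696 + 0.017161 = 0.558873.
  gamma(0) = 3 * (1 + 0.558873) = 3 * 1.558873 = 4.676619, which rounds to 4.6766.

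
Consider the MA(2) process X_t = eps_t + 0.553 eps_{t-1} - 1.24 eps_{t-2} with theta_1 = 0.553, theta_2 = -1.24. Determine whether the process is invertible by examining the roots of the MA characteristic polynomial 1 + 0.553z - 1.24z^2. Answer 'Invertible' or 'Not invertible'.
\text{Not invertible}

The MA(q) characteristic polynomial is P(z) = 1 + 0.553z - 1.24z^2.
Invertibility requires all roots to lie outside the unit circle, i.e. |z| > 1 for every root.
Set 1 + (0.553) z + (-1.24) z^2 = 0, i.e. a z^2 + b z + c = 0 with a = -1.24, b = 0.553, c = 1.
Discriminant D = b^2 - 4ac = (0.553)^2 - 4*(-1.24)*1 = 0.305809 - (-4.96) = 5.265809.
D >= 0, so the roots are real: z = (-b +/- sqrt(D)) / (2a) = (-0.553 +/- 2.294735) / (-2.48).
  z_1 = (-0.553 + 2.294735) / (-2.48) = -0.7023,   |z_1| = 0.7023.
  z_2 = (-0.553 - 2.294735) / (-2.48) = 1.1483,   |z_2| = 1.1483.
Moduli of all roots: 0.7023, 1.1483.
All moduli strictly greater than 1? No.
Verdict: Not invertible.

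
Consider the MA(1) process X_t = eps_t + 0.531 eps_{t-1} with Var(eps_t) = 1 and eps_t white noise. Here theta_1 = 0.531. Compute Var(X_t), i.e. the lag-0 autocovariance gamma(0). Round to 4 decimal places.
\gamma(0) = 1.2820

For an MA(q) process X_t = eps_t + sum_i theta_i eps_{t-i} with
Var(eps_t) = sigma^2, the variance is
  gamma(0) = sigma^2 * (1 + sum_i theta_i^2).
  sum_i theta_i^2 = (0.531)^2 = 0.281961.
  gamma(0) = 1 * (1 + 0.281961) = 1 * 1.281961 = 1.281961, which rounds to 1.2820.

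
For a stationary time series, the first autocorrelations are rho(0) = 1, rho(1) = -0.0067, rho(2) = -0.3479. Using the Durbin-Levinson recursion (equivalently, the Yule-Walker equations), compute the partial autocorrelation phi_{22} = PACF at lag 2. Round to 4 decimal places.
\phi_{22} = -0.3480

The PACF at lag k is phi_{kk}, the last component of the solution
to the Yule-Walker system G_k phi = r_k where
  (G_k)_{ij} = rho(|i - j|), (r_k)_i = rho(i), i,j = 1..k.
Equivalently, Durbin-Levinson gives phi_{kk} iteratively:
  phi_{11} = rho(1)
  phi_{kk} = [rho(k) - sum_{j=1..k-1} phi_{k-1,j} rho(k-j)]
            / [1 - sum_{j=1..k-1} phi_{k-1,j} rho(j)],
  phi_{k,j} = phi_{k-1,j} - phi_{kk} phi_{k-1,k-j},  j = 1..k-1.
Step k = 1:
  phi_11 = rho(1) = -0.0067.
Step k = 2:
  phi_22 = [rho(2) - phi_11 rho(1)] / [1 - phi_11 rho(1)] = [-0.3479 - (-0.0067)(-0.0067)] / [1 - (-0.0067)(-0.0067)]
         = -0.34794489 / 0.99995511 = -0.348.
Therefore phi_{22} = -0.3480.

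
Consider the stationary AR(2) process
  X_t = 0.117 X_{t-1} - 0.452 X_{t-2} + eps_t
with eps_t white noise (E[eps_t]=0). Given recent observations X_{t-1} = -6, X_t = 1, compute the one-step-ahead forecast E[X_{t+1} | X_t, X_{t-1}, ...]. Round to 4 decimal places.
E[X_{t+1} \mid \mathcal F_t] = 2.8290

For an AR(p) model X_t = c + sum_i phi_i X_{t-i} + eps_t, the
one-step-ahead conditional mean is
  E[X_{t+1} | X_t, ...] = c + sum_i phi_i X_{t+1-i}.
Substitute known values:
  E[X_{t+1} | ...] = (0.117) * (1) + (-0.452) * (-6)
                   = 2.8290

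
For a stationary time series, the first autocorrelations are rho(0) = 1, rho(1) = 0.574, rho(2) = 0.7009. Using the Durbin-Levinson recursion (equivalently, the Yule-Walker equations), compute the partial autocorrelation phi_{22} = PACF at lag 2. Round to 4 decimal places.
\phi_{22} = 0.5539

The PACF at lag k is phi_{kk}, the last component of the solution
to the Yule-Walker system G_k phi = r_k where
  (G_k)_{ij} = rho(|i - j|), (r_k)_i = rho(i), i,j = 1..k.
Equivalently, Durbin-Levinson gives phi_{kk} iteratively:
  phi_{11} = rho(1)
  phi_{kk} = [rho(k) - sum_{j=1..k-1} phi_{k-1,j} rho(k-j)]
            / [1 - sum_{j=1..k-1} phi_{k-1,j} rho(j)],
  phi_{k,j} = phi_{k-1,j} - phi_{kk} phi_{k-1,k-j},  j = 1..k-1.
Step k = 1:
  phi_11 = rho(1) = 0.574.
Step k = 2:
  phi_22 = [rho(2) - phi_11 rho(1)] / [1 - phi_11 rho(1)] = [0.7009 - (0.574)(0.574)] / [1 - (0.574)(0.574)]
         = 0.371424 / 0.670524 = 0.5539.
Therefore phi_{22} = 0.5539.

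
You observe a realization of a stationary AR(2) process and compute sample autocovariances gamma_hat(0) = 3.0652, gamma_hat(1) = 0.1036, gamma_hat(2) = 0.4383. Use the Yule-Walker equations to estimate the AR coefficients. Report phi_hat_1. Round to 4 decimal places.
\hat\phi_{1} = 0.0290

The Yule-Walker equations for an AR(p) process read, in matrix form,
  Gamma_p phi = r_p,   with   (Gamma_p)_{ij} = gamma(|i - j|),
                       (r_p)_i = gamma(i),   i,j = 1..p.
Substitute the sample gammas (Toeplitz matrix and right-hand side of size 2):
  Gamma_p = [[3.0652, 0.1036], [0.1036, 3.0652]]
  r_p     = [0.1036, 0.4383]
Written out:
  3.0652 phi_1 + 0.1036 phi_2 = 0.1036
  0.1036 phi_1 + 3.0652 phi_2 = 0.4383
Solve by Cramer's rule:
  det = gamma(0)^2 - gamma(1)^2 = (3.0652)^2 - (0.1036)^2 = 9.39545104 - 0.01073296 = 9.38471808
  phi_hat_1 = [gamma(1) gamma(0) - gamma(1) gamma(2)] / det = [(0.1036)(3.0652) - (0.1036)(0.4383)] / 9.38471808 = 0.27214684 / 9.38471808 = 0.029
  phi_hat_2 = [gamma(0) gamma(2) - gamma(1)^2] / det = [(3.0652)(0.4383) - (0.1036)^2] / 9.38471808 = 1.3327442 / 9.38471808 = 0.142
So phi_hat = [0.0290, 0.1420].
Therefore phi_hat_1 = 0.0290.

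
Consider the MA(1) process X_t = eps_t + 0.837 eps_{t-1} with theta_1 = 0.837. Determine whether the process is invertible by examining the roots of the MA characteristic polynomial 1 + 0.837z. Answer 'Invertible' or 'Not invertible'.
\text{Invertible}

The MA(q) characteristic polynomial is P(z) = 1 + 0.837z.
Invertibility requires all roots to lie outside the unit circle, i.e. |z| > 1 for every root.
This is linear in z: 1 + (0.837) z = 0  =>  z = -1/(0.837) = -1.194743,  |z| = 1.194743.
Moduli of all roots: 1.1947.
All moduli strictly greater than 1? Yes.
Verdict: Invertible.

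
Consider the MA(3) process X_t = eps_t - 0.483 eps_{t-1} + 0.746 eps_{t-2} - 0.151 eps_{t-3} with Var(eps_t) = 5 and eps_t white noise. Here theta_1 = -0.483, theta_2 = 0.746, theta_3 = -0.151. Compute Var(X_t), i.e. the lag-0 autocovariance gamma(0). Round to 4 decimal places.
\gamma(0) = 9.0630

For an MA(q) process X_t = eps_t + sum_i theta_i eps_{t-i} with
Var(eps_t) = sigma^2, the variance is
  gamma(0) = sigma^2 * (1 + sum_i theta_i^2).
  sum_i theta_i^2 = (-0.483)^2 + (0.746)^2 + (-0.151)^2 = 0.233289 + 0.556516 + 0.022801 = 0.812606.
  gamma(0) = 5 * (1 + 0.812606) = 5 * 1.812606 = 9.06303, which rounds to 9.0630.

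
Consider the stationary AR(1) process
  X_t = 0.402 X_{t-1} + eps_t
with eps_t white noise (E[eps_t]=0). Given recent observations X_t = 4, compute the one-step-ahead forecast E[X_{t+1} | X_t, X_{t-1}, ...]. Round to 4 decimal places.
E[X_{t+1} \mid \mathcal F_t] = 1.6080

For an AR(p) model X_t = c + sum_i phi_i X_{t-i} + eps_t, the
one-step-ahead conditional mean is
  E[X_{t+1} | X_t, ...] = c + sum_i phi_i X_{t+1-i}.
Substitute known values:
  E[X_{t+1} | ...] = (0.402) * (4)
                   = 1.6080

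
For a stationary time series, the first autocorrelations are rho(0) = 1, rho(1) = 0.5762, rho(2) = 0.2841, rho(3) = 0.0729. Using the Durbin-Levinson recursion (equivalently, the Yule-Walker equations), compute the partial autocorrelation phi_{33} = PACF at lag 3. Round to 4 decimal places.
\phi_{33} = -0.0921

The PACF at lag k is phi_{kk}, the last component of the solution
to the Yule-Walker system G_k phi = r_k where
  (G_k)_{ij} = rho(|i - j|), (r_k)_i = rho(i), i,j = 1..k.
Equivalently, Durbin-Levinson gives phi_{kk} iteratively:
  phi_{11} = rho(1)
  phi_{kk} = [rho(k) - sum_{j=1..k-1} phi_{k-1,j} rho(k-j)]
            / [1 - sum_{j=1..k-1} phi_{k-1,j} rho(j)],
  phi_{k,j} = phi_{k-1,j} - phi_{kk} phi_{k-1,k-j},  j = 1..k-1.
Step k = 1:
  phi_11 = rho(1) = 0.5762.
Step k = 2:
  phi_22 = [rho(2) - phi_11 rho(1)] / [1 - phi_11 rho(1)] = [0.2841 - (0.5762)(0.5762)] / [1 - (0.5762)(0.5762)]
         = -0.04790644 / 0.66799356 = -0.071717.
  Update: phi_21 = phi_11 - phi_22 phi_11 = 0.5762 - (-0.071717)(0.5762) = 0.617523.
Step k = 3:
  phi_33 = [rho(3) - phi_21 rho(2) - phi_22 rho(1)] / [1 - phi_21 rho(1) - phi_22 rho(2)]
    numerator   = 0.0729 - (0.617523)(0.2841) - (-0.071717)(0.5762) = -0.06121508
    denominator = 1 - (0.617523)(0.5762) - (-0.071717)(0.2841) = 0.66455786
  phi_33 = -0.06121508 / 0.66455786 = -0.0921.
Therefore phi_{33} = -0.0921.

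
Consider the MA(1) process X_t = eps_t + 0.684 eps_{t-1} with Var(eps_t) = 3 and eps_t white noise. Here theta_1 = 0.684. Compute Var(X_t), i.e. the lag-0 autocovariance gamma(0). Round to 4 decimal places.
\gamma(0) = 4.4036

For an MA(q) process X_t = eps_t + sum_i theta_i eps_{t-i} with
Var(eps_t) = sigma^2, the variance is
  gamma(0) = sigma^2 * (1 + sum_i theta_i^2).
  sum_i theta_i^2 = (0.684)^2 = 0.467856.
  gamma(0) = 3 * (1 + 0.467856) = 3 * 1.467856 = 4.403568, which rounds to 4.4036.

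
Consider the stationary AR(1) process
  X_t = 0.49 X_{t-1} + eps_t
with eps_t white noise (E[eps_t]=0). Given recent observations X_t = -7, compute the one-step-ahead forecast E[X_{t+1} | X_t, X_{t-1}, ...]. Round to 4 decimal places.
E[X_{t+1} \mid \mathcal F_t] = -3.4300

For an AR(p) model X_t = c + sum_i phi_i X_{t-i} + eps_t, the
one-step-ahead conditional mean is
  E[X_{t+1} | X_t, ...] = c + sum_i phi_i X_{t+1-i}.
Substitute known values:
  E[X_{t+1} | ...] = (0.49) * (-7)
                   = -3.4300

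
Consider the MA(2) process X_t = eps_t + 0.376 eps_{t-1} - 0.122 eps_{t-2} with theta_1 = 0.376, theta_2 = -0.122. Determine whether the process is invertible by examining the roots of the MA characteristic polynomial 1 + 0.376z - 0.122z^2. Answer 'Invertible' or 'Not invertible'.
\text{Invertible}

The MA(q) characteristic polynomial is P(z) = 1 + 0.376z - 0.122z^2.
Invertibility requires all roots to lie outside the unit circle, i.e. |z| > 1 for every root.
Set 1 + (0.376) z + (-0.122) z^2 = 0, i.e. a z^2 + b z + c = 0 with a = -0.122, b = 0.376, c = 1.
Discriminant D = b^2 - 4ac = (0.376)^2 - 4*(-0.122)*1 = 0.141376 - (-0.488) = 0.629376.
D >= 0, so the roots are real: z = (-b +/- sqrt(D)) / (2a) = (-0.376 +/- 0.793332) / (-0.244).
  z_1 = (-0.376 + 0.793332) / (-0.244) = -1.7104,   |z_1| = 1.7104.
  z_2 = (-0.376 - 0.793332) / (-0.244) = 4.7923,   |z_2| = 4.7923.
Moduli of all roots: 1.7104, 4.7923.
All moduli strictly greater than 1? Yes.
Verdict: Invertible.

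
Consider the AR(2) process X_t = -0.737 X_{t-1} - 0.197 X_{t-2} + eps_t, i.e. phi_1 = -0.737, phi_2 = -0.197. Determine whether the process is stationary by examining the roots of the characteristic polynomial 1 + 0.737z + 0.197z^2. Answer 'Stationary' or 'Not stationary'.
\text{Stationary}

The AR(p) characteristic polynomial is P(z) = 1 + 0.737z + 0.197z^2.
Stationarity requires all roots to lie outside the unit circle, i.e. |z| > 1 for every root.
Set 1 + (0.737) z + (0.197) z^2 = 0, i.e. a z^2 + b z + c = 0 with a = 0.197, b = 0.737, c = 1.
Discriminant D = b^2 - 4ac = (0.737)^2 - 4*(0.197)*1 = 0.543169 - (0.788) = -0.244831.
D < 0, so the roots are the complex-conjugate pair z = (-b +/- i sqrt(-D)) / (2a) = -1.8706 +/- 1.2558i.
For a conjugate pair |z|^2 = z * conj(z) = (product of roots) = c/a = 1/(0.197) = 5.076142, so |z| = sqrt(5.076142) = 2.253 for both roots.
Moduli of all roots: 2.2530, 2.2530.
All moduli strictly greater than 1? Yes.
Verdict: Stationary.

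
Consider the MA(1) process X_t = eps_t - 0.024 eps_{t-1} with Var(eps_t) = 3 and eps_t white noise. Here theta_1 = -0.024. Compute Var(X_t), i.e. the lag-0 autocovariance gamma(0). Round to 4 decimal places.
\gamma(0) = 3.0017

For an MA(q) process X_t = eps_t + sum_i theta_i eps_{t-i} with
Var(eps_t) = sigma^2, the variance is
  gamma(0) = sigma^2 * (1 + sum_i theta_i^2).
  sum_i theta_i^2 = (-0.024)^2 = 0.000576.
  gamma(0) = 3 * (1 + 0.000576) = 3 * 1.000576 = 3.001728, which rounds to 3.0017.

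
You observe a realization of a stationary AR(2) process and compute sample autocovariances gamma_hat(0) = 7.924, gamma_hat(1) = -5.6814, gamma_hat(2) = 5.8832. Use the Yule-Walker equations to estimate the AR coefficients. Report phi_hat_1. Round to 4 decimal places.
\hat\phi_{1} = -0.3800

The Yule-Walker equations for an AR(p) process read, in matrix form,
  Gamma_p phi = r_p,   with   (Gamma_p)_{ij} = gamma(|i - j|),
                       (r_p)_i = gamma(i),   i,j = 1..p.
Substitute the sample gammas (Toeplitz matrix and right-hand side of size 2):
  Gamma_p = [[7.924, -5.6814], [-5.6814, 7.924]]
  r_p     = [-5.6814, 5.8832]
Written out:
  7.924 phi_1 - 5.6814 phi_2 = -5.6814
  -5.6814 phi_1 + 7.924 phi_2 = 5.8832
Solve by Cramer's rule:
  det = gamma(0)^2 - gamma(1)^2 = (7.924)^2 - (-5.6814)^2 = 62.789776 - 32.27830596 = 30.51147004
  phi_hat_1 = [gamma(1) gamma(0) - gamma(1) gamma(2)] / det = [(-5.6814)(7.924) - (-5.6814)(5.8832)] / 30.51147004 = -11.59460112 / 30.51147004 = -0.38
  phi_hat_2 = [gamma(0) gamma(2) - gamma(1)^2] / det = [(7.924)(5.8832) - (-5.6814)^2] / 30.51147004 = 14.34017084 / 30.51147004 = 0.47
So phi_hat = [-0.3800, 0.4700].
Therefore phi_hat_1 = -0.3800.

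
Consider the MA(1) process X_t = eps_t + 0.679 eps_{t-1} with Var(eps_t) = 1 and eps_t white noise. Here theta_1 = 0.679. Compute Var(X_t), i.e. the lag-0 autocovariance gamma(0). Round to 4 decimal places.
\gamma(0) = 1.4610

For an MA(q) process X_t = eps_t + sum_i theta_i eps_{t-i} with
Var(eps_t) = sigma^2, the variance is
  gamma(0) = sigma^2 * (1 + sum_i theta_i^2).
  sum_i theta_i^2 = (0.679)^2 = 0.461041.
  gamma(0) = 1 * (1 + 0.461041) = 1 * 1.461041 = 1.461041, which rounds to 1.4610.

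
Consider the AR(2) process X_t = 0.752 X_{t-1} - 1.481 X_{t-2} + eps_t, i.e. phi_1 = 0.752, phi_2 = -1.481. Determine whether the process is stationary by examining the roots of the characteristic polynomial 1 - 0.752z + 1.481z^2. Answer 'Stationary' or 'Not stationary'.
\text{Not stationary}

The AR(p) characteristic polynomial is P(z) = 1 - 0.752z + 1.481z^2.
Stationarity requires all roots to lie outside the unit circle, i.e. |z| > 1 for every root.
Set 1 + (-0.752) z + (1.481) z^2 = 0, i.e. a z^2 + b z + c = 0 with a = 1.481, b = -0.752, c = 1.
Discriminant D = b^2 - 4ac = (-0.752)^2 - 4*(1.481)*1 = 0.565504 - (5.924) = -5.358496.
D < 0, so the roots are the complex-conjugate pair z = (-b +/- i sqrt(-D)) / (2a) = 0.2539 +/- 0.7815i.
For a conjugate pair |z|^2 = z * conj(z) = (product of roots) = c/a = 1/(1.481) = 0.675219, so |z| = sqrt(0.675219) = 0.8217 for both roots.
Moduli of all roots: 0.8217, 0.8217.
All moduli strictly greater than 1? No.
Verdict: Not stationary.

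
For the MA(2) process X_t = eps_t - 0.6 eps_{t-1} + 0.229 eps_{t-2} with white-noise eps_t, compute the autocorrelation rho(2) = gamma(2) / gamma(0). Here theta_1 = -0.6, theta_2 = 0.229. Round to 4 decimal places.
\rho(2) = 0.1621

For an MA(q) process with theta_0 = 1, the autocovariance is
  gamma(k) = sigma^2 * sum_{i=0..q-k} theta_i * theta_{i+k},
and rho(k) = gamma(k) / gamma(0). Sigma^2 cancels.
  numerator   = (1)*(0.229) = 0.229.
  denominator = (1)^2 + (-0.6)^2 + (0.229)^2 = 1.412441.
  rho(2) = 0.229 / 1.412441 = 0.1621.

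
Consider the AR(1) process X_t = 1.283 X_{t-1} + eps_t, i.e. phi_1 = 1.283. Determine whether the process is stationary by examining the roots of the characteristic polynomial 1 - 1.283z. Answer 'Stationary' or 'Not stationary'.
\text{Not stationary}

The AR(p) characteristic polynomial is P(z) = 1 - 1.283z.
Stationarity requires all roots to lie outside the unit circle, i.e. |z| > 1 for every root.
This is linear in z: 1 + (-1.283) z = 0  =>  z = -1/(-1.283) = 0.779423,  |z| = 0.779423.
Moduli of all roots: 0.7794.
All moduli strictly greater than 1? No.
Verdict: Not stationary.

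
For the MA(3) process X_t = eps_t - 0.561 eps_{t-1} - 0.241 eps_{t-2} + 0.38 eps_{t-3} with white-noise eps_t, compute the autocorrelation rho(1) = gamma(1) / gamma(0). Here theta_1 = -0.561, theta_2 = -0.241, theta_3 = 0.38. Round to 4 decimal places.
\rho(1) = -0.3410

For an MA(q) process with theta_0 = 1, the autocovariance is
  gamma(k) = sigma^2 * sum_{i=0..q-k} theta_i * theta_{i+k},
and rho(k) = gamma(k) / gamma(0). Sigma^2 cancels.
  numerator   = (1)*(-0.561) + (-0.561)*(-0.241) + (-0.241)*(0.38) = -0.517379.
  denominator = (1)^2 + (-0.561)^2 + (-0.241)^2 + (0.38)^2 = 1.517202.
  rho(1) = -0.517379 / 1.517202 = -0.3410.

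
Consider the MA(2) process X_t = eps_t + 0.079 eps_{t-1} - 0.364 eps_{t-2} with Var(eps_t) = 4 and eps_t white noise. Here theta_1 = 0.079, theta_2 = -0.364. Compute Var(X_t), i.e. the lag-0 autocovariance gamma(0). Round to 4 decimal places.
\gamma(0) = 4.5549

For an MA(q) process X_t = eps_t + sum_i theta_i eps_{t-i} with
Var(eps_t) = sigma^2, the variance is
  gamma(0) = sigma^2 * (1 + sum_i theta_i^2).
  sum_i theta_i^2 = (0.079)^2 + (-0.364)^2 = 0.006241 + 0.132496 = 0.138737.
  gamma(0) = 4 * (1 + 0.138737) = 4 * 1.138737 = 4.554948, which rounds to 4.5549.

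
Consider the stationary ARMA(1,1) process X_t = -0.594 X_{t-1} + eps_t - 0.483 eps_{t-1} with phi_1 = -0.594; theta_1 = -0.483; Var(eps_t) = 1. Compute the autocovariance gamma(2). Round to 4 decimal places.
\gamma(2) = 1.2721

Multiply the model equation by X_{t-k} and take expectations. With theta_0 = psi_0 = 1 and psi_j the MA(infinity) weights, this gives
  gamma(k) - sum_i phi_i gamma(k-i) = c_k,
  c_k = sigma^2 * sum_{j=k..q} theta_j psi_{j-k}   (c_k = 0 for k > q),
using gamma(-m) = gamma(m).
psi-weights needed (psi_j = theta_j + sum_i phi_i psi_{j-i}):
  psi_1 = theta_1 + phi_1 = -0.483 + (-0.594) = -1.077
Right-hand sides:
  c_0 = sigma^2 (1 + theta_1 psi_1) = 1 * (1 + (-0.483)(-1.077)) = 1 * 1.520191 = 1.520191
  c_1 = sigma^2 theta_1 = 1 * (-0.483) = -0.483
  c_2 = 0
Equations for k = 0 and k = 1 (AR order 1):
  gamma(0) = phi_1 gamma(1) + c_0
  gamma(1) = phi_1 gamma(0) + c_1
Substituting the second into the first: gamma(0) (1 - phi_1^2) = c_0 + phi_1 c_1, so
  gamma(0) = (c_0 + phi_1 c_1) / (1 - phi_1^2) = (1.520191 + (-0.594)(-0.483)) / (1 - (-0.594)^2) = 1.807093 / 0.647164 = 2.792326.
  gamma(1) = phi_1 gamma(0) + c_1 = (-0.594)(2.792326) + (-0.483) = -2.141642.
For k = 2 (> q): gamma(2) = phi_1 gamma(1) = (-0.594)(-2.141642) = 1.272135.
Therefore gamma(2) = 1.2721 (to 4 decimal places).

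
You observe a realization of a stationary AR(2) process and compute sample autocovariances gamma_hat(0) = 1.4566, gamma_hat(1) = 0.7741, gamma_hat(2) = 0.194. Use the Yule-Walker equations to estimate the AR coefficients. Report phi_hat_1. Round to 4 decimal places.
\hat\phi_{1} = 0.6420

The Yule-Walker equations for an AR(p) process read, in matrix form,
  Gamma_p phi = r_p,   with   (Gamma_p)_{ij} = gamma(|i - j|),
                       (r_p)_i = gamma(i),   i,j = 1..p.
Substitute the sample gammas (Toeplitz matrix and right-hand side of size 2):
  Gamma_p = [[1.4566, 0.7741], [0.7741, 1.4566]]
  r_p     = [0.7741, 0.194]
Written out:
  1.4566 phi_1 + 0.7741 phi_2 = 0.7741
  0.7741 phi_1 + 1.4566 phi_2 = 0.194
Solve by Cramer's rule:
  det = gamma(0)^2 - gamma(1)^2 = (1.4566)^2 - (0.7741)^2 = 2.12168356 - 0.59923081 = 1.52245275
  phi_hat_1 = [gamma(1) gamma(0) - gamma(1) gamma(2)] / det = [(0.7741)(1.4566) - (0.7741)(0.194)] / 1.52245275 = 0.97737866 / 1.52245275 = 0.642
  phi_hat_2 = [gamma(0) gamma(2) - gamma(1)^2] / det = [(1.4566)(0.194) - (0.7741)^2] / 1.52245275 = -0.31665041 / 1.52245275 = -0.208
So phi_hat = [0.6420, -0.2080].
Therefore phi_hat_1 = 0.6420.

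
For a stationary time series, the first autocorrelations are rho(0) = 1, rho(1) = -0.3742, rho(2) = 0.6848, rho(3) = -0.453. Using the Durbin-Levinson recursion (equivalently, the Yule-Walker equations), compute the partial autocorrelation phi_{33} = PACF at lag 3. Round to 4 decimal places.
\phi_{33} = -0.2370

The PACF at lag k is phi_{kk}, the last component of the solution
to the Yule-Walker system G_k phi = r_k where
  (G_k)_{ij} = rho(|i - j|), (r_k)_i = rho(i), i,j = 1..k.
Equivalently, Durbin-Levinson gives phi_{kk} iteratively:
  phi_{11} = rho(1)
  phi_{kk} = [rho(k) - sum_{j=1..k-1} phi_{k-1,j} rho(k-j)]
            / [1 - sum_{j=1..k-1} phi_{k-1,j} rho(j)],
  phi_{k,j} = phi_{k-1,j} - phi_{kk} phi_{k-1,k-j},  j = 1..k-1.
Step k = 1:
  phi_11 = rho(1) = -0.3742.
Step k = 2:
  phi_22 = [rho(2) - phi_11 rho(1)] / [1 - phi_11 rho(1)] = [0.6848 - (-0.3742)(-0.3742)] / [1 - (-0.3742)(-0.3742)]
         = 0.54477436 / 0.85997436 = 0.633477.
  Update: phi_21 = phi_11 - phi_22 phi_11 = -0.3742 - (0.633477)(-0.3742) = -0.137153.
Step k = 3:
  phi_33 = [rho(3) - phi_21 rho(2) - phi_22 rho(1)] / [1 - phi_21 rho(1) - phi_22 rho(2)]
    numerator   = -0.453 - (-0.137153)(0.6848) - (0.633477)(-0.3742) = -0.12203054
    denominator = 1 - (-0.137153)(-0.3742) - (0.633477)(0.6848) = 0.51487209
  phi_33 = -0.12203054 / 0.51487209 = -0.237.
Therefore phi_{33} = -0.2370.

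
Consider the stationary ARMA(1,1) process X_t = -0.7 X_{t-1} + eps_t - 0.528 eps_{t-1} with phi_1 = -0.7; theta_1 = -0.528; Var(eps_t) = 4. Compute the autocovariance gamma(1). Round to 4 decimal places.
\gamma(1) = -13.1911

Multiply the model equation by X_{t-k} and take expectations. With theta_0 = psi_0 = 1 and psi_j the MA(infinity) weights, this gives
  gamma(k) - sum_i phi_i gamma(k-i) = c_k,
  c_k = sigma^2 * sum_{j=k..q} theta_j psi_{j-k}   (c_k = 0 for k > q),
using gamma(-m) = gamma(m).
psi-weights needed (psi_j = theta_j + sum_i phi_i psi_{j-i}):
  psi_1 = theta_1 + phi_1 = -0.528 + (-0.7) = -1.228
Right-hand sides:
  c_0 = sigma^2 (1 + theta_1 psi_1) = 4 * (1 + (-0.528)(-1.228)) = 4 * 1.648384 = 6.593536
  c_1 = sigma^2 theta_1 = 4 * (-0.528) = -2.112
  c_2 = 0
Equations for k = 0 and k = 1 (AR order 1):
  gamma(0) = phi_1 gamma(1) + c_0
  gamma(1) = phi_1 gamma(0) + c_1
Substituting the second into the first: gamma(0) (1 - phi_1^2) = c_0 + phi_1 c_1, so
  gamma(0) = (c_0 + phi_1 c_1) / (1 - phi_1^2) = (6.593536 + (-0.7)(-2.112)) / (1 - (-0.7)^2) = 8.071936 / 0.51 = 15.827325.
  gamma(1) = phi_1 gamma(0) + c_1 = (-0.7)(15.827325) + (-2.112) = -13.191128.
Therefore gamma(1) = -13.1911 (to 4 decimal places).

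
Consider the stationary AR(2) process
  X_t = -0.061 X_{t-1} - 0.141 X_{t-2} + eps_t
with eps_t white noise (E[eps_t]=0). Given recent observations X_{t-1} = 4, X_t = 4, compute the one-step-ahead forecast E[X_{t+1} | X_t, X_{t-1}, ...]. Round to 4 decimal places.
E[X_{t+1} \mid \mathcal F_t] = -0.8080

For an AR(p) model X_t = c + sum_i phi_i X_{t-i} + eps_t, the
one-step-ahead conditional mean is
  E[X_{t+1} | X_t, ...] = c + sum_i phi_i X_{t+1-i}.
Substitute known values:
  E[X_{t+1} | ...] = (-0.061) * (4) + (-0.141) * (4)
                   = -0.8080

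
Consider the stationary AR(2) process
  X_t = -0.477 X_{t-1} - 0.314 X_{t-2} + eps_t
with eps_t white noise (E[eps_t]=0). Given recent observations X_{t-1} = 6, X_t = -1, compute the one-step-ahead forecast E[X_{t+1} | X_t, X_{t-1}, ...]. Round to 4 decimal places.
E[X_{t+1} \mid \mathcal F_t] = -1.4070

For an AR(p) model X_t = c + sum_i phi_i X_{t-i} + eps_t, the
one-step-ahead conditional mean is
  E[X_{t+1} | X_t, ...] = c + sum_i phi_i X_{t+1-i}.
Substitute known values:
  E[X_{t+1} | ...] = (-0.477) * (-1) + (-0.314) * (6)
                   = -1.4070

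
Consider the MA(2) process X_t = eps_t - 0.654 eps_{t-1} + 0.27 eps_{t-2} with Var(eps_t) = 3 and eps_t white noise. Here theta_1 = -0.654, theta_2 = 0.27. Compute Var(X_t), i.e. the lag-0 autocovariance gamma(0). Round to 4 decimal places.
\gamma(0) = 4.5018

For an MA(q) process X_t = eps_t + sum_i theta_i eps_{t-i} with
Var(eps_t) = sigma^2, the variance is
  gamma(0) = sigma^2 * (1 + sum_i theta_i^2).
  sum_i theta_i^2 = (-0.654)^2 + (0.27)^2 = 0.427716 + 0.0729 = 0.500616.
  gamma(0) = 3 * (1 + 0.500616) = 3 * 1.500616 = 4.501848, which rounds to 4.5018.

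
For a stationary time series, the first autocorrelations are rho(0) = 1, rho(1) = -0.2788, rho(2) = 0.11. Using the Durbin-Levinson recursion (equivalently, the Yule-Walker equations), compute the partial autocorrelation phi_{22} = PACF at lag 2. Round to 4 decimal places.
\phi_{22} = 0.0350

The PACF at lag k is phi_{kk}, the last component of the solution
to the Yule-Walker system G_k phi = r_k where
  (G_k)_{ij} = rho(|i - j|), (r_k)_i = rho(i), i,j = 1..k.
Equivalently, Durbin-Levinson gives phi_{kk} iteratively:
  phi_{11} = rho(1)
  phi_{kk} = [rho(k) - sum_{j=1..k-1} phi_{k-1,j} rho(k-j)]
            / [1 - sum_{j=1..k-1} phi_{k-1,j} rho(j)],
  phi_{k,j} = phi_{k-1,j} - phi_{kk} phi_{k-1,k-j},  j = 1..k-1.
Step k = 1:
  phi_11 = rho(1) = -0.2788.
Step k = 2:
  phi_22 = [rho(2) - phi_11 rho(1)] / [1 - phi_11 rho(1)] = [0.11 - (-0.2788)(-0.2788)] / [1 - (-0.2788)(-0.2788)]
         = 0.03227056 / 0.92227056 = 0.035.
Therefore phi_{22} = 0.0350.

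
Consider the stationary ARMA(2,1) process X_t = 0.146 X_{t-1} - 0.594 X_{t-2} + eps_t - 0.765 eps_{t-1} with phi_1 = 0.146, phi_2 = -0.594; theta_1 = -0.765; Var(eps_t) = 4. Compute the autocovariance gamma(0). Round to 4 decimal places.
\gamma(0) = 9.0074

Multiply the model equation by X_{t-k} and take expectations. With theta_0 = psi_0 = 1 and psi_j the MA(infinity) weights, this gives
  gamma(k) - sum_i phi_i gamma(k-i) = c_k,
  c_k = sigma^2 * sum_{j=k..q} theta_j psi_{j-k}   (c_k = 0 for k > q),
using gamma(-m) = gamma(m).
psi-weights needed (psi_j = theta_j + sum_i phi_i psi_{j-i}):
  psi_1 = theta_1 + phi_1 = -0.765 + (0.146) = -0.619
Right-hand sides:
  c_0 = sigma^2 (1 + theta_1 psi_1) = 4 * (1 + (-0.765)(-0.619)) = 4 * 1.473535 = 5.89414
  c_1 = sigma^2 theta_1 = 4 * (-0.765) = -3.06
  c_2 = 0
Equations for k = 0, 1, 2 (AR order 2, c_2 = 0):
  (E0) gamma(0) = phi_1 gamma(1) + phi_2 gamma(2) + c_0
  (E1) gamma(1) = phi_1 gamma(0) + phi_2 gamma(1) + c_1
  (E2) gamma(2) = phi_1 gamma(1) + phi_2 gamma(0)
From (E1): gamma(1) = A gamma(0) + B with
  A = phi_1 / (1 - phi_2) = 0.146 / 1.594 = 0.091593,   B = c_1 / (1 - phi_2) = -3.06 / 1.594 = -1.919699.
Insert (E2) into (E0): gamma(0) (1 - phi_2^2) = phi_1 (1 + phi_2) gamma(1) + c_0.
  phi_1 (1 + phi_2) = (0.146)(0.406) = 0.059276,   1 - phi_2^2 = 0.647164.
Replace gamma(1) by A gamma(0) + B and collect gamma(0):
  gamma(0) [0.647164 - (0.059276)(0.091593)] = (0.059276)(-1.919699) + 5.89414
  gamma(0) * 0.641735 = 5.780348
  gamma(0) = 5.780348 / 0.641735 = 9.007379.
Therefore gamma(0) = 9.0074 (to 4 decimal places).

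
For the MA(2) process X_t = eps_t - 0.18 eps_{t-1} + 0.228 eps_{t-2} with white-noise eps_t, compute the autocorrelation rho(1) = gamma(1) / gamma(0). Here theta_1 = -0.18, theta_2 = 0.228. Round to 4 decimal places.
\rho(1) = -0.2038

For an MA(q) process with theta_0 = 1, the autocovariance is
  gamma(k) = sigma^2 * sum_{i=0..q-k} theta_i * theta_{i+k},
and rho(k) = gamma(k) / gamma(0). Sigma^2 cancels.
  numerator   = (1)*(-0.18) + (-0.18)*(0.228) = -0.22104.
  denominator = (1)^2 + (-0.18)^2 + (0.228)^2 = 1.084384.
  rho(1) = -0.22104 / 1.084384 = -0.2038.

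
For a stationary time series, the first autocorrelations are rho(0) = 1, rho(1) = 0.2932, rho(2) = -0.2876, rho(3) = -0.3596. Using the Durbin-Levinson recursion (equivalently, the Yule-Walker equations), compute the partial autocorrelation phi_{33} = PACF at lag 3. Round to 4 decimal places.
\phi_{33} = -0.1589

The PACF at lag k is phi_{kk}, the last component of the solution
to the Yule-Walker system G_k phi = r_k where
  (G_k)_{ij} = rho(|i - j|), (r_k)_i = rho(i), i,j = 1..k.
Equivalently, Durbin-Levinson gives phi_{kk} iteratively:
  phi_{11} = rho(1)
  phi_{kk} = [rho(k) - sum_{j=1..k-1} phi_{k-1,j} rho(k-j)]
            / [1 - sum_{j=1..k-1} phi_{k-1,j} rho(j)],
  phi_{k,j} = phi_{k-1,j} - phi_{kk} phi_{k-1,k-j},  j = 1..k-1.
Step k = 1:
  phi_11 = rho(1) = 0.2932.
Step k = 2:
  phi_22 = [rho(2) - phi_11 rho(1)] / [1 - phi_11 rho(1)] = [-0.2876 - (0.2932)(0.2932)] / [1 - (0.2932)(0.2932)]
         = -0.37356624 / 0.91403376 = -0.408701.
  Update: phi_21 = phi_11 - phi_22 phi_11 = 0.2932 - (-0.408701)(0.2932) = 0.413031.
Step k = 3:
  phi_33 = [rho(3) - phi_21 rho(2) - phi_22 rho(1)] / [1 - phi_21 rho(1) - phi_22 rho(2)]
    numerator   = -0.3596 - (0.413031)(-0.2876) - (-0.408701)(0.2932) = -0.12098123
    denominator = 1 - (0.413031)(0.2932) - (-0.408701)(-0.2876) = 0.76135698
  phi_33 = -0.12098123 / 0.76135698 = -0.1589.
Therefore phi_{33} = -0.1589.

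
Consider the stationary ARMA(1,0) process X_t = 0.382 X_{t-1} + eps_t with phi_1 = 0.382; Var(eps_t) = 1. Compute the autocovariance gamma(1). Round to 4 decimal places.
\gamma(1) = 0.4473

Multiply the model equation by X_{t-k} and take expectations. With theta_0 = psi_0 = 1 and psi_j the MA(infinity) weights, this gives
  gamma(k) - sum_i phi_i gamma(k-i) = c_k,
  c_k = sigma^2 * sum_{j=k..q} theta_j psi_{j-k}   (c_k = 0 for k > q),
using gamma(-m) = gamma(m).
Pure AR (q = 0): c_0 = sigma^2 = 1, c_k = 0 for k >= 1.
Equations for k = 0 and k = 1 (AR order 1):
  gamma(0) = phi_1 gamma(1) + c_0
  gamma(1) = phi_1 gamma(0) + c_1
Substituting the second into the first: gamma(0) (1 - phi_1^2) = c_0 + phi_1 c_1, so
  gamma(0) = c_0 / (1 - phi_1^2) = 1 / (1 - (0.382)^2) = 1 / 0.854076 = 1.170856.
  gamma(1) = phi_1 gamma(0) = (0.382)(1.170856) = 0.447267.
Therefore gamma(1) = 0.4473 (to 4 decimal places).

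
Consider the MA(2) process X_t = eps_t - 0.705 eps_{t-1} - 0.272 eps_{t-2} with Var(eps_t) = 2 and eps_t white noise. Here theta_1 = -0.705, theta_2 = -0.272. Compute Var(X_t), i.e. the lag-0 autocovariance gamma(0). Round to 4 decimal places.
\gamma(0) = 3.1420

For an MA(q) process X_t = eps_t + sum_i theta_i eps_{t-i} with
Var(eps_t) = sigma^2, the variance is
  gamma(0) = sigma^2 * (1 + sum_i theta_i^2).
  sum_i theta_i^2 = (-0.705)^2 + (-0.272)^2 = 0.497025 + 0.073984 = 0.571009.
  gamma(0) = 2 * (1 + 0.571009) = 2 * 1.571009 = 3.142018, which rounds to 3.1420.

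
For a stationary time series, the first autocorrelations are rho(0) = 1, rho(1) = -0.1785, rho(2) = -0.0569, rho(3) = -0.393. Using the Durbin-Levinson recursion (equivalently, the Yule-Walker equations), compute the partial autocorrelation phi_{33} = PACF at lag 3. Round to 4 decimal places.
\phi_{33} = -0.4380

The PACF at lag k is phi_{kk}, the last component of the solution
to the Yule-Walker system G_k phi = r_k where
  (G_k)_{ij} = rho(|i - j|), (r_k)_i = rho(i), i,j = 1..k.
Equivalently, Durbin-Levinson gives phi_{kk} iteratively:
  phi_{11} = rho(1)
  phi_{kk} = [rho(k) - sum_{j=1..k-1} phi_{k-1,j} rho(k-j)]
            / [1 - sum_{j=1..k-1} phi_{k-1,j} rho(j)],
  phi_{k,j} = phi_{k-1,j} - phi_{kk} phi_{k-1,k-j},  j = 1..k-1.
Step k = 1:
  phi_11 = rho(1) = -0.1785.
Step k = 2:
  phi_22 = [rho(2) - phi_11 rho(1)] / [1 - phi_11 rho(1)] = [-0.0569 - (-0.1785)(-0.1785)] / [1 - (-0.1785)(-0.1785)]
         = -0.08876225 / 0.96813775 = -0.091683.
  Update: phi_21 = phi_11 - phi_22 phi_11 = -0.1785 - (-0.091683)(-0.1785) = -0.194866.
Step k = 3:
  phi_33 = [rho(3) - phi_21 rho(2) - phi_22 rho(1)] / [1 - phi_21 rho(1) - phi_22 rho(2)]
    numerator   = -0.393 - (-0.194866)(-0.0569) - (-0.091683)(-0.1785) = -0.42045335
    denominator = 1 - (-0.194866)(-0.1785) - (-0.091683)(-0.0569) = 0.95999972
  phi_33 = -0.42045335 / 0.95999972 = -0.438.
Therefore phi_{33} = -0.4380.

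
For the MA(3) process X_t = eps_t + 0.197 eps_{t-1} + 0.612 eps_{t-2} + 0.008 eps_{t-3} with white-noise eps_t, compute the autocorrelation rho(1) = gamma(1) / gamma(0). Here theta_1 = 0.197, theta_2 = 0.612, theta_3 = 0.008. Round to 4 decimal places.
\rho(1) = 0.2281

For an MA(q) process with theta_0 = 1, the autocovariance is
  gamma(k) = sigma^2 * sum_{i=0..q-k} theta_i * theta_{i+k},
and rho(k) = gamma(k) / gamma(0). Sigma^2 cancels.
  numerator   = (1)*(0.197) + (0.197)*(0.612) + (0.612)*(0.008) = 0.32246.
  denominator = (1)^2 + (0.197)^2 + (0.612)^2 + (0.008)^2 = 1.413417.
  rho(1) = 0.32246 / 1.413417 = 0.2281.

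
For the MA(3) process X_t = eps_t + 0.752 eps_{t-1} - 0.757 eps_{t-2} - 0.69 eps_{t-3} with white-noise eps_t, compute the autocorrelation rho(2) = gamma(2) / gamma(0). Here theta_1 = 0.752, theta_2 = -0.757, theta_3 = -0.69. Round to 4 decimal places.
\rho(2) = -0.4880

For an MA(q) process with theta_0 = 1, the autocovariance is
  gamma(k) = sigma^2 * sum_{i=0..q-k} theta_i * theta_{i+k},
and rho(k) = gamma(k) / gamma(0). Sigma^2 cancels.
  numerator   = (1)*(-0.757) + (0.752)*(-0.69) = -1.27588.
  denominator = (1)^2 + (0.752)^2 + (-0.757)^2 + (-0.69)^2 = 2.614653.
  rho(2) = -1.27588 / 2.614653 = -0.4880.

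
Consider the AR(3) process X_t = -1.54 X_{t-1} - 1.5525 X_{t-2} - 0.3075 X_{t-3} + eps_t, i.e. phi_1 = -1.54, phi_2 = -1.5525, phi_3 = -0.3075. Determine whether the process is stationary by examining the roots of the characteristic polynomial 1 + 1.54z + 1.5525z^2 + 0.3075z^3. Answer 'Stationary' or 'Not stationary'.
\text{Not stationary}

The AR(p) characteristic polynomial is P(z) = 1 + 1.54z + 1.5525z^2 + 0.3075z^3.
Stationarity requires all roots to lie outside the unit circle, i.e. |z| > 1 for every root.
Degree 3: look for a simple real root z0 first, then factor out (1 - z/z0) and solve the remaining quadratic.
Testing z0 = -4: P(-4) = 1 + (1.54)(-4) + (1.5525)(-4)^2 + (0.3075)(-4)^3
  = 1 + (-6.16) + (24.84) + (-19.68) = 0.  So z_0 = -4 is a root, |z_0| = 4.
Divide out the factor (1 + 0.25 z) = (1 - z/z0) (since 1/z0 = -0.25):
  P(z) = (1 + 0.25 z)(1 + (1.29) z + (1.23) z^2)
  [check: z-coef 1.29 - (-0.25) = 1.54; z^2-coef 1.23 - (-0.25)(1.29) = 1.5525; z^3-coef -(-0.25)(1.23) = 0.3075.]
Remaining roots from the quadratic factor 1 + (1.29) z + (1.23) z^2:
  Set 1 + (1.29) z + (1.23) z^2 = 0, i.e. a z^2 + b z + c = 0 with a = 1.23, b = 1.29, c = 1.
  Discriminant D = b^2 - 4ac = (1.29)^2 - 4*(1.23)*1 = 1.6641 - (4.92) = -3.2559.
  D < 0, so the roots are the complex-conjugate pair z = (-b +/- i sqrt(-D)) / (2a) = -0.5244 +/- 0.7335i.
  For a conjugate pair |z|^2 = z * conj(z) = (product of roots) = c/a = 1/(1.23) = 0.813008, so |z| = sqrt(0.813008) = 0.9017 for both roots.
Moduli of all roots: 4.0000, 0.9017, 0.9017.
All moduli strictly greater than 1? No.
Verdict: Not stationary.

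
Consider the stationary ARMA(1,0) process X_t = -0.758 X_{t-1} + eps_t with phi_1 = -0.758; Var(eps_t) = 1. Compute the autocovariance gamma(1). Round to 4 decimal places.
\gamma(1) = -1.7817

Multiply the model equation by X_{t-k} and take expectations. With theta_0 = psi_0 = 1 and psi_j the MA(infinity) weights, this gives
  gamma(k) - sum_i phi_i gamma(k-i) = c_k,
  c_k = sigma^2 * sum_{j=k..q} theta_j psi_{j-k}   (c_k = 0 for k > q),
using gamma(-m) = gamma(m).
Pure AR (q = 0): c_0 = sigma^2 = 1, c_k = 0 for k >= 1.
Equations for k = 0 and k = 1 (AR order 1):
  gamma(0) = phi_1 gamma(1) + c_0
  gamma(1) = phi_1 gamma(0) + c_1
Substituting the second into the first: gamma(0) (1 - phi_1^2) = c_0 + phi_1 c_1, so
  gamma(0) = c_0 / (1 - phi_1^2) = 1 / (1 - (-0.758)^2) = 1 / 0.425436 = 2.35053.
  gamma(1) = phi_1 gamma(0) = (-0.758)(2.35053) = -1.781702.
Therefore gamma(1) = -1.7817 (to 4 decimal places).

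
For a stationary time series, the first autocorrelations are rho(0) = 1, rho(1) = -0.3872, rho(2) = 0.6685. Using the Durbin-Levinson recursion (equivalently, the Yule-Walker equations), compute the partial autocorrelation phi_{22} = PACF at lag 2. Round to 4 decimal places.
\phi_{22} = 0.6100

The PACF at lag k is phi_{kk}, the last component of the solution
to the Yule-Walker system G_k phi = r_k where
  (G_k)_{ij} = rho(|i - j|), (r_k)_i = rho(i), i,j = 1..k.
Equivalently, Durbin-Levinson gives phi_{kk} iteratively:
  phi_{11} = rho(1)
  phi_{kk} = [rho(k) - sum_{j=1..k-1} phi_{k-1,j} rho(k-j)]
            / [1 - sum_{j=1..k-1} phi_{k-1,j} rho(j)],
  phi_{k,j} = phi_{k-1,j} - phi_{kk} phi_{k-1,k-j},  j = 1..k-1.
Step k = 1:
  phi_11 = rho(1) = -0.3872.
Step k = 2:
  phi_22 = [rho(2) - phi_11 rho(1)] / [1 - phi_11 rho(1)] = [0.6685 - (-0.3872)(-0.3872)] / [1 - (-0.3872)(-0.3872)]
         = 0.51857616 / 0.85007616 = 0.61.
Therefore phi_{22} = 0.6100.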